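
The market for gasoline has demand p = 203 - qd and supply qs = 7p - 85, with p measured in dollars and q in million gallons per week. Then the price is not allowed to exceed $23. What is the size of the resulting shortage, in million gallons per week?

104

Rearranging demand gives qd = 203 - p. Without the control the market clears where 203 - p = 7p - 85, i.e. p* = 36 and q* = 167.
Since 23 < 36, the ceiling is binding.
At p = 23: qd = 203 - 23 = 180 and qs = 7·23 - 85 = 76.
Shortage = qd - qs = 180 - 76 = 104.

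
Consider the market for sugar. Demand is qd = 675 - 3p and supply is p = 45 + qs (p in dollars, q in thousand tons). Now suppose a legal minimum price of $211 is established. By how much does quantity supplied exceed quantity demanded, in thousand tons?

Rearranging supply gives qs = p - 45. Without the control the market clears where 675 - 3p = p - 45, i.e. p* = 180 and q* = 135.
Since 211 > 180, the floor is binding.
At p = 211: qd = 675 - 3·211 = 42 and qs = 211 - 45 = 166.
Surplus = qs - qd = 166 - 42 = 124.

124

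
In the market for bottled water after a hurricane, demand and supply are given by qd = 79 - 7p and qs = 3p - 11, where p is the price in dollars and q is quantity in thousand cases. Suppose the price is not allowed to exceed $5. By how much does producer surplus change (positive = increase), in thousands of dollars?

Setting quantity demanded equal to quantity supplied, 79 - 7p = 3p - 11, gives p* = 9 and q* = 16.
Because the ceiling (5) lies below the market-clearing price, it is binding.
At p = 5: qd = 79 - 7·5 = 44 and qs = 3·5 - 11 = 4.
Producer surplus without the control is ½ · (9 - 11/3) · 16 = 128/3.
With the ceiling, producers sell 4 units at 5, so PS = ½ · (5 - 11/3) · 4 = 8/3.
Change in producer surplus = 8/3 - 128/3 = -40.

-40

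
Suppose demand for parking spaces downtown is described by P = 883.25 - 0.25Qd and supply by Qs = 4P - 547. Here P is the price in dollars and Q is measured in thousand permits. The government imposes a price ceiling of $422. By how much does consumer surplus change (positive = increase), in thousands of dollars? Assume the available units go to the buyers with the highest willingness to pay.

Rearranging demand gives Qd = 3533 - 4P. In a free market, 3533 - 4P = 4P - 547 gives the equilibrium P* = 510, Q* = 1493.
Since 422 < 510, the ceiling is binding.
At P = 422: Qd = 3533 - 4·422 = 1845 and Qs = 4·422 - 547 = 1141.
Consumer surplus without the control is ½ · (883.25 - 510) · 1493 = 278631.125.
With the ceiling, 1141 units are sold at 422 (assume they go to the highest-value buyers). The demand price at Q = 1141 is 598, so CS = ½ · [(883.25 - 422) + (598 - 422)] · 1141 = 363551.125.
Change in consumer surplus = 363551.125 - 278631.125 = 84920.

84920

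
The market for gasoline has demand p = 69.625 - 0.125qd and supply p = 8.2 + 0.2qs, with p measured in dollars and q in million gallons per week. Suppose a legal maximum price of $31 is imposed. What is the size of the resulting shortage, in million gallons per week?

195

Rearranging demand gives qd = 557 - 8p; rearranging supply gives qs = 5p - 41. Without the control the market clears where 557 - 8p = 5p - 41, i.e. p* = 46 and q* = 189.
Because the ceiling (31) lies below the market-clearing price, it is binding.
At p = 31: qd = 557 - 8·31 = 309 and qs = 5·31 - 41 = 114.
Shortage = qd - qs = 309 - 114 = 195.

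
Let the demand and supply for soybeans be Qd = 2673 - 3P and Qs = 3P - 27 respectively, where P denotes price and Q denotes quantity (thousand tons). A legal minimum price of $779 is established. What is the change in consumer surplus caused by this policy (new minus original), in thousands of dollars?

Setting quantity demanded equal to quantity supplied, 2673 - 3P = 3P - 27, gives P* = 450 and Q* = 1323.
Because the floor (779) lies above the market-clearing price, it is binding.
At P = 779: Qd = 2673 - 3·779 = 336 and Qs = 3·779 - 27 = 2310.
Consumer surplus without the control is ½ · (891 - 450) · 1323 = 291721.5.
With the floor, consumers buy 336 units at 779, so CS = ½ · (891 - 779) · 336 = 18816.
Change in consumer surplus = 18816 - 291721.5 = -272905.5.

-272905.5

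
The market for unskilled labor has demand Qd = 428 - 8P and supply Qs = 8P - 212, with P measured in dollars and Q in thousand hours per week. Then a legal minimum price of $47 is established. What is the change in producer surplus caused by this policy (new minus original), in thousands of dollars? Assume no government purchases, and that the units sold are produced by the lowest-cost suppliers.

Equilibrium: 428 - 8P = 8P - 212, so 640 = 16P and P* = 40, Q* = 108.
Since 47 > 40, the floor is binding.
At P = 47: Qd = 428 - 8·47 = 52 and Qs = 8·47 - 212 = 164.
Producer surplus without the control is ½ · (40 - 26.5) · 108 = 729.
With the floor, 52 units are sold at 47. The supply price at Q = 52 is 33, so PS = ½ · [(47 - 26.5) + (47 - 33)] · 52 = 897.
Change in producer surplus = 897 - 729 = 168.

168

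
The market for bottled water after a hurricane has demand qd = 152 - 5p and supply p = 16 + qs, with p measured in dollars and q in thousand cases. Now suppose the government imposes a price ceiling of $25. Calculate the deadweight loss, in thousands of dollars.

Rearranging supply gives qs = p - 16. Setting quantity demanded equal to quantity supplied, 152 - 5p = p - 16, gives p* = 28 and q* = 12.
The ceiling of 25 is below the equilibrium price 28, so it binds.
At p = 25: qd = 152 - 5·25 = 27 and qs = 25 - 16 = 9.
Quantity traded falls to 9. At q = 9 the demand price is (152 - 9)/5 = 28.6 and the supply price is 16 + 9 = 25.
Deadweight loss = ½ · (28.6 - 25) · (12 - 9) = ½ · 3.6 · 3 = 5.4.

5.4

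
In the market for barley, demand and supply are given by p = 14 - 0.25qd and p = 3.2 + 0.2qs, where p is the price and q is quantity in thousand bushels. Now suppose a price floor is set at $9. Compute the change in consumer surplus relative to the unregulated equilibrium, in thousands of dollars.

-22

Rearranging demand gives qd = 56 - 4p; rearranging supply gives qs = 5p - 16. Without the control the market clears where 56 - 4p = 5p - 16, i.e. p* = 8 and q* = 24.
Since 9 > 8, the floor is binding.
At p = 9: qd = 56 - 4·9 = 20 and qs = 5·9 - 16 = 29.
Consumer surplus without the control is ½ · (14 - 8) · 24 = 72.
With the floor, consumers buy 20 units at 9, so CS = ½ · (14 - 9) · 20 = 50.
Change in consumer surplus = 50 - 72 = -22.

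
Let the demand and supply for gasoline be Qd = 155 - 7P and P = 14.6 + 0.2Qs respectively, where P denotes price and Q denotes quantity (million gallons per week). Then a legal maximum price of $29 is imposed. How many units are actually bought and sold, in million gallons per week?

Rearranging supply gives Qs = 5P - 73. In a free market, 155 - 7P = 5P - 73 gives the equilibrium P* = 19, Q* = 22.
Since 29 is above P* = 19, the ceiling does not bind and the free-market outcome prevails.

22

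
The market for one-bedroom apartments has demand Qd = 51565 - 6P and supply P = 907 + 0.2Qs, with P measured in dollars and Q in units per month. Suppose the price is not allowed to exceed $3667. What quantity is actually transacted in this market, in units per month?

Rearranging supply gives Qs = 5P - 4535. Equilibrium: 51565 - 6P = 5P - 4535, so 56100 = 11P and P* = 5100, Q* = 20965.
Since 3667 < 5100, the ceiling is binding.
At P = 3667: Qd = 51565 - 6·3667 = 29563 and Qs = 5·3667 - 4535 = 13800.
The quantity actually transacted is the short side, supply: 13800.

13800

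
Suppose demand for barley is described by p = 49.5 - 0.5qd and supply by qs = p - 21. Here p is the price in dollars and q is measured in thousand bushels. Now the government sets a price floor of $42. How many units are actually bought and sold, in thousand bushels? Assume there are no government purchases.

Rearranging demand gives qd = 99 - 2p. Setting quantity demanded equal to quantity supplied, 99 - 2p = p - 21, gives p* = 40 and q* = 19.
The floor of 42 is above the equilibrium price 40, so it binds.
At p = 42: qd = 99 - 2·42 = 15 and qs = 42 - 21 = 21.
The quantity actually transacted is the short side, demand: 15.

15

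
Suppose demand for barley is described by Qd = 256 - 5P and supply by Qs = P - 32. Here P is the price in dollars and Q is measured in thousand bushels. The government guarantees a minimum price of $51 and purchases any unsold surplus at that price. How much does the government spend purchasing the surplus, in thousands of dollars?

Equilibrium: 256 - 5P = P - 32, so 288 = 6P and P* = 48, Q* = 16.
The floor of 51 is above the equilibrium price 48, so it binds.
At P = 51: Qd = 256 - 5·51 = 1 and Qs = 51 - 32 = 19.
Surplus = Qs - Qd = 18.
Government expenditure = surplus × support price = 18 × 51 = 918.

918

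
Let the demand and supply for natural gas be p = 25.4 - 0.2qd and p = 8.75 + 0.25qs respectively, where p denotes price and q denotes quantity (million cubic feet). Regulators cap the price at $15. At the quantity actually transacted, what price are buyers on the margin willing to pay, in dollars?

Rearranging demand gives qd = 127 - 5p; rearranging supply gives qs = 4p - 35. Without the control the market clears where 127 - 5p = 4p - 35, i.e. p* = 18 and q* = 37.
The ceiling of 15 is below the equilibrium price 18, so it binds.
At p = 15: qd = 127 - 5·15 = 52 and qs = 4·15 - 35 = 25.
Only 25 units reach the market. On the demand curve, the marginal buyer's willingness to pay at q = 25 is (127 - 25)/5 = 20.4.

20.4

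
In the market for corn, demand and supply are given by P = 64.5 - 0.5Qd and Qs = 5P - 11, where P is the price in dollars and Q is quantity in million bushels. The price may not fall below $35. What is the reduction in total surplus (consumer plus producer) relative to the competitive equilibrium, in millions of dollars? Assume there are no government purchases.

315

Rearranging demand gives Qd = 129 - 2P. In a free market, 129 - 2P = 5P - 11 gives the equilibrium P* = 20, Q* = 89.
Because the floor (35) lies above the market-clearing price, it is binding.
At P = 35: Qd = 129 - 2·35 = 59 and Qs = 5·35 - 11 = 164.
Quantity traded falls to 59. At Q = 59 the demand price is (129 - 59)/2 = 35 and the supply price is (11 + 59)/5 = 14.
Deadweight loss = ½ · (35 - 14) · (89 - 59) = ½ · 21 · 30 = 315.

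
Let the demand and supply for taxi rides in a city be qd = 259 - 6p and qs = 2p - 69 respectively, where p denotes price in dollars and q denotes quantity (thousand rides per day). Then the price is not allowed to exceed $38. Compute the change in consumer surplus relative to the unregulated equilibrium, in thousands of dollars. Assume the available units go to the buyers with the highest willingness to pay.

In a free market, 259 - 6p = 2p - 69 gives the equilibrium p* = 41, q* = 13.
The ceiling of 38 is below the equilibrium price 41, so it binds.
At p = 38: qd = 259 - 6·38 = 31 and qs = 2·38 - 69 = 7.
Consumer surplus without the control is ½ · (259/6 - 41) · 13 = 169/12.
With the ceiling, 7 units are sold at 38 (assume they go to the highest-value buyers). The demand price at q = 7 is 42, so CS = ½ · [(259/6 - 38) + (42 - 38)] · 7 = 385/12.
Change in consumer surplus = 385/12 - 169/12 = 18.

18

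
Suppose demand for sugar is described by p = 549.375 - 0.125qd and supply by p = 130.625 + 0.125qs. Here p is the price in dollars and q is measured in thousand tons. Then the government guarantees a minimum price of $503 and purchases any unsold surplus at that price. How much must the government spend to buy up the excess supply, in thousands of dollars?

Rearranging demand gives qd = 4395 - 8p; rearranging supply gives qs = 8p - 1045. Setting quantity demanded equal to quantity supplied, 4395 - 8p = 8p - 1045, gives p* = 340 and q* = 1675.
The floor of 503 is above the equilibrium price 340, so it binds.
At p = 503: qd = 4395 - 8·503 = 371 and qs = 8·503 - 1045 = 2979.
Surplus = qs - qd = 2608.
Government expenditure = surplus × support price = 2608 × 503 = 1311824.

1311824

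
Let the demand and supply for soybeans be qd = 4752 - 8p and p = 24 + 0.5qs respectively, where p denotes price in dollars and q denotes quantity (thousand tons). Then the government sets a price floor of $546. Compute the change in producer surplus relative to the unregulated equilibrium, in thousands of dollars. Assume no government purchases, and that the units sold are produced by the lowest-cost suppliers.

Rearranging supply gives qs = 2p - 48. In a free market, 4752 - 8p = 2p - 48 gives the equilibrium p* = 480, q* = 912.
Since 546 > 480, the floor is binding.
At p = 546: qd = 4752 - 8·546 = 384 and qs = 2·546 - 48 = 1044.
Producer surplus without the control is ½ · (480 - 24) · 912 = 207936.
With the floor, 384 units are sold at 546. The supply price at q = 384 is 216, so PS = ½ · [(546 - 24) + (546 - 216)] · 384 = 163584.
Change in producer surplus = 163584 - 207936 = -44352.

-44352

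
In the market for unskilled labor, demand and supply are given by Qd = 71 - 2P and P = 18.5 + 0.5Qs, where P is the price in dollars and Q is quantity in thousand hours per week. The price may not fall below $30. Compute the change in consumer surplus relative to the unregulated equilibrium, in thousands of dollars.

Rearranging supply gives Qs = 2P - 37. Setting quantity demanded equal to quantity supplied, 71 - 2P = 2P - 37, gives P* = 27 and Q* = 17.
The floor of 30 is above the equilibrium price 27, so it binds.
At P = 30: Qd = 71 - 2·30 = 11 and Qs = 2·30 - 37 = 23.
Consumer surplus without the control is ½ · (35.5 - 27) · 17 = 72.25.
With the floor, consumers buy 11 units at 30, so CS = ½ · (35.5 - 30) · 11 = 30.25.
Change in consumer surplus = 30.25 - 72.25 = -42.

-42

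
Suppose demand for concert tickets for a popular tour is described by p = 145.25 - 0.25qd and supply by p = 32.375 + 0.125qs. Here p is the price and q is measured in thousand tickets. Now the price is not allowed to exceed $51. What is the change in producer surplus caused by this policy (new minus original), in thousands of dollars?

-4275

Rearranging demand gives qd = 581 - 4p; rearranging supply gives qs = 8p - 259. Setting quantity demanded equal to quantity supplied, 581 - 4p = 8p - 259, gives p* = 70 and q* = 301.
Because the ceiling (51) lies below the market-clearing price, it is binding.
At p = 51: qd = 581 - 4·51 = 377 and qs = 8·51 - 259 = 149.
Producer surplus without the control is ½ · (70 - 32.375) · 301 = 5662.5625.
With the ceiling, producers sell 149 units at 51, so PS = ½ · (51 - 32.375) · 149 = 1387.5625.
Change in producer surplus = 1387.5625 - 5662.5625 = -4275.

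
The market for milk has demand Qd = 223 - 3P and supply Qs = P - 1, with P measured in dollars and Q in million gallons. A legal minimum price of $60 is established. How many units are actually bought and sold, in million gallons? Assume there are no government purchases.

Without the control the market clears where 223 - 3P = P - 1, i.e. P* = 56 and Q* = 55.
The floor of 60 is above the equilibrium price 56, so it binds.
At P = 60: Qd = 223 - 3·60 = 43 and Qs = 60 - 1 = 59.
The quantity actually transacted is the short side, demand: 43.

43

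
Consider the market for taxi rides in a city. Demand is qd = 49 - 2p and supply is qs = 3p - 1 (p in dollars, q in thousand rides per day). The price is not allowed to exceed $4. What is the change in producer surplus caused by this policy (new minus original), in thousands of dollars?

Without the control the market clears where 49 - 2p = 3p - 1, i.e. p* = 10 and q* = 29.
Since 4 < 10, the ceiling is binding.
At p = 4: qd = 49 - 2·4 = 41 and qs = 3·4 - 1 = 11.
Producer surplus without the control is ½ · (10 - 1/3) · 29 = 841/6.
With the ceiling, producers sell 11 units at 4, so PS = ½ · (4 - 1/3) · 11 = 121/6.
Change in producer surplus = 121/6 - 841/6 = -120.

-120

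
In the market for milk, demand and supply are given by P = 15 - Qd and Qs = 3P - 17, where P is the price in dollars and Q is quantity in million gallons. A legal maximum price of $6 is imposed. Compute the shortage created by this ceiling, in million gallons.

Rearranging demand gives Qd = 15 - P. In a free market, 15 - P = 3P - 17 gives the equilibrium P* = 8, Q* = 7.
The ceiling of 6 is below the equilibrium price 8, so it binds.
At P = 6: Qd = 15 - 6 = 9 and Qs = 3·6 - 17 = 1.
Shortage = Qd - Qs = 9 - 1 = 8.

8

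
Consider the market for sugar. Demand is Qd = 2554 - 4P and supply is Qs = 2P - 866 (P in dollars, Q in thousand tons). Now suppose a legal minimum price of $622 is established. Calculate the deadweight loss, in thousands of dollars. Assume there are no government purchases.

Equilibrium: 2554 - 4P = 2P - 866, so 3420 = 6P and P* = 570, Q* = 274.
The floor of 622 is above the equilibrium price 570, so it binds.
At P = 622: Qd = 2554 - 4·622 = 66 and Qs = 2·622 - 866 = 378.
Quantity traded falls to 66. At Q = 66 the demand price is (2554 - 66)/4 = 622 and the supply price is (866 + 66)/2 = 466.
Deadweight loss = ½ · (622 - 466) · (274 - 66) = ½ · 156 · 208 = 16224.

16224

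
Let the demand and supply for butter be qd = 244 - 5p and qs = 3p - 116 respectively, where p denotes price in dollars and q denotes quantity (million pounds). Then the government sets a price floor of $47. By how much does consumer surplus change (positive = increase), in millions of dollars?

Equilibrium: 244 - 5p = 3p - 116, so 360 = 8p and p* = 45, q* = 19.
The floor of 47 is above the equilibrium price 45, so it binds.
At p = 47: qd = 244 - 5·47 = 9 and qs = 3·47 - 116 = 25.
Consumer surplus without the control is ½ · (48.8 - 45) · 19 = 36.1.
With the floor, consumers buy 9 units at 47, so CS = ½ · (48.8 - 47) · 9 = 8.1.
Change in consumer surplus = 8.1 - 36.1 = -28.

-28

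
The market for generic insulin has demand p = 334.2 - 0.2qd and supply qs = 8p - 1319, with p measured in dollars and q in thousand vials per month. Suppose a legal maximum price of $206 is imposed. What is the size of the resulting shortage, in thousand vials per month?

Rearranging demand gives qd = 1671 - 5p. Without the control the market clears where 1671 - 5p = 8p - 1319, i.e. p* = 230 and q* = 521.
The ceiling of 206 is below the equilibrium price 230, so it binds.
At p = 206: qd = 1671 - 5·206 = 641 and qs = 8·206 - 1319 = 329.
Shortage = qd - qs = 641 - 329 = 312.

312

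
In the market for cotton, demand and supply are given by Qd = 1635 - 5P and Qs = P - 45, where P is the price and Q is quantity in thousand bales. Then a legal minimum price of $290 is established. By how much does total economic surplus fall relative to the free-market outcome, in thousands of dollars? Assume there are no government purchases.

1500

Without the control the market clears where 1635 - 5P = P - 45, i.e. P* = 280 and Q* = 235.
Because the floor (290) lies above the market-clearing price, it is binding.
At P = 290: Qd = 1635 - 5·290 = 185 and Qs = 290 - 45 = 245.
Quantity traded falls to 185. At Q = 185 the demand price is (1635 - 185)/5 = 290 and the supply price is 45 + 185 = 230.
Deadweight loss = ½ · (290 - 230) · (235 - 185) = ½ · 60 · 50 = 1500.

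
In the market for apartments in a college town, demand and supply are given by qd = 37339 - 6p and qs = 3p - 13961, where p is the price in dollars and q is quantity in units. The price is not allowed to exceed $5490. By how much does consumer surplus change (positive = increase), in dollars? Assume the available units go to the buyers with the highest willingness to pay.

Without the control the market clears where 37339 - 6p = 3p - 13961, i.e. p* = 5700 and q* = 3139.
The ceiling of 5490 is below the equilibrium price 5700, so it binds.
At p = 5490: qd = 37339 - 6·5490 = 4399 and qs = 3·5490 - 13961 = 2509.
Consumer surplus without the control is ½ · (37339/6 - 5700) · 3139 = 9853321/12.
With the ceiling, 2509 units are sold at 5490 (assume they go to the highest-value buyers). The demand price at q = 2509 is 5805, so CS = ½ · [(37339/6 - 5490) + (5805 - 5490)] · 2509 = 15779101/12.
Change in consumer surplus = 15779101/12 - 9853321/12 = 493815.

493815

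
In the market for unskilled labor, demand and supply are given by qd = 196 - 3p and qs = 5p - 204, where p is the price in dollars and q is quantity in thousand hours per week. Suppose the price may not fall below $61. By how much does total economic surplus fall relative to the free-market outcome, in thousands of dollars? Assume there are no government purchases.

290.4

Equilibrium: 196 - 3p = 5p - 204, so 400 = 8p and p* = 50, q* = 46.
Since 61 > 50, the floor is binding.
At p = 61: qd = 196 - 3·61 = 13 and qs = 5·61 - 204 = 101.
Quantity traded falls to 13. At q = 13 the demand price is (196 - 13)/3 = 61 and the supply price is (204 + 13)/5 = 43.4.
Deadweight loss = ½ · (61 - 43.4) · (46 - 13) = ½ · 17.6 · 33 = 290.4.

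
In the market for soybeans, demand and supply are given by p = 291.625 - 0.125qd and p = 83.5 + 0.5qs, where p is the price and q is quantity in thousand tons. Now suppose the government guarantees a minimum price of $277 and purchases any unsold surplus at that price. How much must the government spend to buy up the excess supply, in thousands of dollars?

Rearranging demand gives qd = 2333 - 8p; rearranging supply gives qs = 2p - 167. In a free market, 2333 - 8p = 2p - 167 gives the equilibrium p* = 250, q* = 333.
The floor of 277 is above the equilibrium price 250, so it binds.
At p = 277: qd = 2333 - 8·277 = 117 and qs = 2·277 - 167 = 387.
Surplus = qs - qd = 270.
Government expenditure = surplus × support price = 270 × 277 = 74790.

74790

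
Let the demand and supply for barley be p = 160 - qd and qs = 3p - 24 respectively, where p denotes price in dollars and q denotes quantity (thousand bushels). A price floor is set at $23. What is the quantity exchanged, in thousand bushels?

114

Rearranging demand gives qd = 160 - p. Without the control the market clears where 160 - p = 3p - 24, i.e. p* = 46 and q* = 114.
Since 23 is below p* = 46, the floor does not bind and the free-market outcome prevails.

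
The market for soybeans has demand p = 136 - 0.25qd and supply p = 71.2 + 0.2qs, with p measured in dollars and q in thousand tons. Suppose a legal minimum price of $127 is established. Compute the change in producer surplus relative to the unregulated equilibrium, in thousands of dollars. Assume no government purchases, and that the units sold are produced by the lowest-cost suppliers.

Rearranging demand gives qd = 544 - 4p; rearranging supply gives qs = 5p - 356. Setting quantity demanded equal to quantity supplied, 544 - 4p = 5p - 356, gives p* = 100 and q* = 144.
Since 127 > 100, the floor is binding.
At p = 127: qd = 544 - 4·127 = 36 and qs = 5·127 - 356 = 279.
Producer surplus without the control is ½ · (100 - 71.2) · 144 = 2073.6.
With the floor, 36 units are sold at 127. The supply price at q = 36 is 78.4, so PS = ½ · [(127 - 71.2) + (127 - 78.4)] · 36 = 1879.2.
Change in producer surplus = 1879.2 - 2073.6 = -194.4.

-194.4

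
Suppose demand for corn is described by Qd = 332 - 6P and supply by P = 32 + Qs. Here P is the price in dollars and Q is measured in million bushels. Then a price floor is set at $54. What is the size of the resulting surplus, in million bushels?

Rearranging supply gives Qs = P - 32. In a free market, 332 - 6P = P - 32 gives the equilibrium P* = 52, Q* = 20.
The floor of 54 is above the equilibrium price 52, so it binds.
At P = 54: Qd = 332 - 6·54 = 8 and Qs = 54 - 32 = 22.
Surplus = Qs - Qd = 22 - 8 = 14.

14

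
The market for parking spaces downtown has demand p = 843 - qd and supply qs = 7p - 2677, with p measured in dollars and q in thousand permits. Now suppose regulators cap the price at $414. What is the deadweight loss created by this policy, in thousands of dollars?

18928

Rearranging demand gives qd = 843 - p. Equilibrium: 843 - p = 7p - 2677, so 3520 = 8p and p* = 440, q* = 403.
The ceiling of 414 is below the equilibrium price 440, so it binds.
At p = 414: qd = 843 - 414 = 429 and qs = 7·414 - 2677 = 221.
Quantity traded falls to 221. At q = 221 the demand price is 843 - 221 = 622 and the supply price is (2677 + 221)/7 = 414.
Deadweight loss = ½ · (622 - 414) · (403 - 221) = ½ · 208 · 182 = 18928.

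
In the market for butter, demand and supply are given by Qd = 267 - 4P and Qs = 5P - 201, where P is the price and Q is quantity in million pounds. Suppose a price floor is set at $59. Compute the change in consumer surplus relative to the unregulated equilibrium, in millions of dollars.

-315

Equilibrium: 267 - 4P = 5P - 201, so 468 = 9P and P* = 52, Q* = 59.
Since 59 > 52, the floor is binding.
At P = 59: Qd = 267 - 4·59 = 31 and Qs = 5·59 - 201 = 94.
Consumer surplus without the control is ½ · (66.75 - 52) · 59 = 435.125.
With the floor, consumers buy 31 units at 59, so CS = ½ · (66.75 - 59) · 31 = 120.125.
Change in consumer surplus = 120.125 - 435.125 = -315.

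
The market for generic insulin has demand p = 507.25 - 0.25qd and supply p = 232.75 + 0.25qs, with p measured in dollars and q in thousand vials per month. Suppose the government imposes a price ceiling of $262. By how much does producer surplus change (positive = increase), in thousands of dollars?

Rearranging demand gives qd = 2029 - 4p; rearranging supply gives qs = 4p - 931. In a free market, 2029 - 4p = 4p - 931 gives the equilibrium p* = 370, q* = 549.
Since 262 < 370, the ceiling is binding.
At p = 262: qd = 2029 - 4·262 = 981 and qs = 4·262 - 931 = 117.
Producer surplus without the control is ½ · (370 - 232.75) · 549 = 37675.125.
With the ceiling, producers sell 117 units at 262, so PS = ½ · (262 - 232.75) · 117 = 1711.125.
Change in producer surplus = 1711.125 - 37675.125 = -35964.

-35964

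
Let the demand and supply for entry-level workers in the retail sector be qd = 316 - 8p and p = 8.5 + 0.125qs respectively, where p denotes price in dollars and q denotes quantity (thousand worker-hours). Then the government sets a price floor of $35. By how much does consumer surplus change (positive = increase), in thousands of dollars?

Rearranging supply gives qs = 8p - 68. Without the control the market clears where 316 - 8p = 8p - 68, i.e. p* = 24 and q* = 124.
Because the floor (35) lies above the market-clearing price, it is binding.
At p = 35: qd = 316 - 8·35 = 36 and qs = 8·35 - 68 = 212.
Consumer surplus without the control is ½ · (39.5 - 24) · 124 = 961.
With the floor, consumers buy 36 units at 35, so CS = ½ · (39.5 - 35) · 36 = 81.
Change in consumer surplus = 81 - 961 = -880.

-880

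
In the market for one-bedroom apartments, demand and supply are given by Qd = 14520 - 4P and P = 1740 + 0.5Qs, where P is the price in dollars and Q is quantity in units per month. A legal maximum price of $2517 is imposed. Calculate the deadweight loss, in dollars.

349933.5

Rearranging supply gives Qs = 2P - 3480. Equilibrium: 14520 - 4P = 2P - 3480, so 18000 = 6P and P* = 3000, Q* = 2520.
Since 2517 < 3000, the ceiling is binding.
At P = 2517: Qd = 14520 - 4·2517 = 4452 and Qs = 2·2517 - 3480 = 1554.
Quantity traded falls to 1554. At Q = 1554 the demand price is (14520 - 1554)/4 = 3241.5 and the supply price is (3480 + 1554)/2 = 2517.
Deadweight loss = ½ · (3241.5 - 2517) · (2520 - 1554) = ½ · 724.5 · 966 = 349933.5.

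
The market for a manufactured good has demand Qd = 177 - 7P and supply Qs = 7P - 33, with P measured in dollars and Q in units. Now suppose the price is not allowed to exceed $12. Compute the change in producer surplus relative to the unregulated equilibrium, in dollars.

-184.5

In a free market, 177 - 7P = 7P - 33 gives the equilibrium P* = 15, Q* = 72.
Because the ceiling (12) lies below the market-clearing price, it is binding.
At P = 12: Qd = 177 - 7·12 = 93 and Qs = 7·12 - 33 = 51.
Producer surplus without the control is ½ · (15 - 33/7) · 72 = 2592/7.
With the ceiling, producers sell 51 units at 12, so PS = ½ · (12 - 33/7) · 51 = 2601/14.
Change in producer surplus = 2601/14 - 2592/7 = -184.5.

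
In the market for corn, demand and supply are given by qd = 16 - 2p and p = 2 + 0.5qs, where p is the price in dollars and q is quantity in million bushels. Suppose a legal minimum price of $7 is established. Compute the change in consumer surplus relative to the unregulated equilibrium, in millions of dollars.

-8

Rearranging supply gives qs = 2p - 4. Without the control the market clears where 16 - 2p = 2p - 4, i.e. p* = 5 and q* = 6.
Because the floor (7) lies above the market-clearing price, it is binding.
At p = 7: qd = 16 - 2·7 = 2 and qs = 2·7 - 4 = 10.
Consumer surplus without the control is ½ · (8 - 5) · 6 = 9.
With the floor, consumers buy 2 units at 7, so CS = ½ · (8 - 7) · 2 = 1.
Change in consumer surplus = 1 - 9 = -8.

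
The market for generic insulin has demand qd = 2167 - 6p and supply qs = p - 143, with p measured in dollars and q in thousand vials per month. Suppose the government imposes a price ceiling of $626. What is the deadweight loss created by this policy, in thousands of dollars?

0

In a free market, 2167 - 6p = p - 143 gives the equilibrium p* = 330, q* = 187.
The ceiling of 626 is above the equilibrium price 330, so it is not binding; the market clears at p* = 330, q* = 187.
Since the control does not bind, no trades are prevented and deadweight loss is zero.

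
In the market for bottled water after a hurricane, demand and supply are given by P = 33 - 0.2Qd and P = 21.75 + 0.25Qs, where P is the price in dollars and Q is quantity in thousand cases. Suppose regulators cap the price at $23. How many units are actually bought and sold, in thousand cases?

Rearranging demand gives Qd = 165 - 5P; rearranging supply gives Qs = 4P - 87. Without the control the market clears where 165 - 5P = 4P - 87, i.e. P* = 28 and Q* = 25.
Because the ceiling (23) lies below the market-clearing price, it is binding.
At P = 23: Qd = 165 - 5·23 = 50 and Qs = 4·23 - 87 = 5.
The quantity actually transacted is the short side, supply: 5.

5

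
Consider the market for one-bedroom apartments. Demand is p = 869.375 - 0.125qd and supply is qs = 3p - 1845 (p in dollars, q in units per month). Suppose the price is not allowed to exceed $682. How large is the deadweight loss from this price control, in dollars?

Rearranging demand gives qd = 6955 - 8p. Without the control the market clears where 6955 - 8p = 3p - 1845, i.e. p* = 800 and q* = 555.
Because the ceiling (682) lies below the market-clearing price, it is binding.
At p = 682: qd = 6955 - 8·682 = 1499 and qs = 3·682 - 1845 = 201.
Quantity traded falls to 201. At q = 201 the demand price is (6955 - 201)/8 = 844.25 and the supply price is (1845 + 201)/3 = 682.
Deadweight loss = ½ · (844.25 - 682) · (555 - 201) = ½ · 162.25 · 354 = 28718.25.

28718.25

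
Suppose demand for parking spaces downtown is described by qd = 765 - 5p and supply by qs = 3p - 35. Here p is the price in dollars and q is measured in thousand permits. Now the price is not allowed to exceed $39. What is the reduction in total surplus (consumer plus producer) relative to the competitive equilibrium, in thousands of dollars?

8930.4

Setting quantity demanded equal to quantity supplied, 765 - 5p = 3p - 35, gives p* = 100 and q* = 265.
Since 39 < 100, the ceiling is binding.
At p = 39: qd = 765 - 5·39 = 570 and qs = 3·39 - 35 = 82.
Quantity traded falls to 82. At q = 82 the demand price is (765 - 82)/5 = 136.6 and the supply price is (35 + 82)/3 = 39.
Deadweight loss = ½ · (136.6 - 39) · (265 - 82) = ½ · 97.6 · 183 = 8930.4.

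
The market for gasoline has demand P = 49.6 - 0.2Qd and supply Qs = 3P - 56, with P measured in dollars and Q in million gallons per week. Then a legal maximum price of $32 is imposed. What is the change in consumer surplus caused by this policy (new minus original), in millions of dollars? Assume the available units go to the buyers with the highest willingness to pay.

Rearranging demand gives Qd = 248 - 5P. Equilibrium: 248 - 5P = 3P - 56, so 304 = 8P and P* = 38, Q* = 58.
Because the ceiling (32) lies below the market-clearing price, it is binding.
At P = 32: Qd = 248 - 5·32 = 88 and Qs = 3·32 - 56 = 40.
Consumer surplus without the control is ½ · (49.6 - 38) · 58 = 336.4.
With the ceiling, 40 units are sold at 32 (assume they go to the highest-value buyers). The demand price at Q = 40 is 41.6, so CS = ½ · [(49.6 - 32) + (41.6 - 32)] · 40 = 544.
Change in consumer surplus = 544 - 336.4 = 207.6.

207.6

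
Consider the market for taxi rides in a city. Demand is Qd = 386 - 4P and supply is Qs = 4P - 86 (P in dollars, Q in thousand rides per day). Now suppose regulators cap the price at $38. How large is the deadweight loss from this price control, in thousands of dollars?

1764

Equilibrium: 386 - 4P = 4P - 86, so 472 = 8P and P* = 59, Q* = 150.
Because the ceiling (38) lies below the market-clearing price, it is binding.
At P = 38: Qd = 386 - 4·38 = 234 and Qs = 4·38 - 86 = 66.
Quantity traded falls to 66. At Q = 66 the demand price is (386 - 66)/4 = 80 and the supply price is (86 + 66)/4 = 38.
Deadweight loss = ½ · (80 - 38) · (150 - 66) = ½ · 42 · 84 = 1764.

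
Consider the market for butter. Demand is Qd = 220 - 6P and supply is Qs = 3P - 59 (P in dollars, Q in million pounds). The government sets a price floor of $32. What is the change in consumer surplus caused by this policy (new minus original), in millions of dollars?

-31

In a free market, 220 - 6P = 3P - 59 gives the equilibrium P* = 31, Q* = 34.
Because the floor (32) lies above the market-clearing price, it is binding.
At P = 32: Qd = 220 - 6·32 = 28 and Qs = 3·32 - 59 = 37.
Consumer surplus without the control is ½ · (110/3 - 31) · 34 = 289/3.
With the floor, consumers buy 28 units at 32, so CS = ½ · (110/3 - 32) · 28 = 196/3.
Change in consumer surplus = 196/3 - 289/3 = -31.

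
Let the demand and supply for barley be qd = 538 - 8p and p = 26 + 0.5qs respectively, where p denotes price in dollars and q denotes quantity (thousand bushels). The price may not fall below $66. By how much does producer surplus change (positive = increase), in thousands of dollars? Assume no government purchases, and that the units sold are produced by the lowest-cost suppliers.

Rearranging supply gives qs = 2p - 52. Setting quantity demanded equal to quantity supplied, 538 - 8p = 2p - 52, gives p* = 59 and q* = 66.
The floor of 66 is above the equilibrium price 59, so it binds.
At p = 66: qd = 538 - 8·66 = 10 and qs = 2·66 - 52 = 80.
Producer surplus without the control is ½ · (59 - 26) · 66 = 1089.
With the floor, 10 units are sold at 66. The supply price at q = 10 is 31, so PS = ½ · [(66 - 26) + (66 - 31)] · 10 = 375.
Change in producer surplus = 375 - 1089 = -714.

-714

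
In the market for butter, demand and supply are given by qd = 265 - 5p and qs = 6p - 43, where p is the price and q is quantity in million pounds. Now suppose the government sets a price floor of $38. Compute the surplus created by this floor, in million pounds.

110

Setting quantity demanded equal to quantity supplied, 265 - 5p = 6p - 43, gives p* = 28 and q* = 125.
Since 38 > 28, the floor is binding.
At p = 38: qd = 265 - 5·38 = 75 and qs = 6·38 - 43 = 185.
Surplus = qs - qd = 185 - 75 = 110.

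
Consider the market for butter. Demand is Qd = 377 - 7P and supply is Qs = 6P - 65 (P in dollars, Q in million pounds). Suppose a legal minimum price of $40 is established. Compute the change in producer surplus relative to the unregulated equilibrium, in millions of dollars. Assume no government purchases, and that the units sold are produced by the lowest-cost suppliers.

435

Setting quantity demanded equal to quantity supplied, 377 - 7P = 6P - 65, gives P* = 34 and Q* = 139.
Because the floor (40) lies above the market-clearing price, it is binding.
At P = 40: Qd = 377 - 7·40 = 97 and Qs = 6·40 - 65 = 175.
Producer surplus without the control is ½ · (34 - 65/6) · 139 = 19321/12.
With the floor, 97 units are sold at 40. The supply price at Q = 97 is 27, so PS = ½ · [(40 - 65/6) + (40 - 27)] · 97 = 24541/12.
Change in producer surplus = 24541/12 - 19321/12 = 435.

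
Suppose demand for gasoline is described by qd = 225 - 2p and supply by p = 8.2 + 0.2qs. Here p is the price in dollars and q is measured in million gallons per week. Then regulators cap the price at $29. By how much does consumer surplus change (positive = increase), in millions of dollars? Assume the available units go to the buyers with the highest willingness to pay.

Rearranging supply gives qs = 5p - 41. Without the control the market clears where 225 - 2p = 5p - 41, i.e. p* = 38 and q* = 149.
Since 29 < 38, the ceiling is binding.
At p = 29: qd = 225 - 2·29 = 167 and qs = 5·29 - 41 = 104.
Consumer surplus without the control is ½ · (112.5 - 38) · 149 = 5550.25.
With the ceiling, 104 units are sold at 29 (assume they go to the highest-value buyers). The demand price at q = 104 is 60.5, so CS = ½ · [(112.5 - 29) + (60.5 - 29)] · 104 = 5980.
Change in consumer surplus = 5980 - 5550.25 = 429.75.

429.75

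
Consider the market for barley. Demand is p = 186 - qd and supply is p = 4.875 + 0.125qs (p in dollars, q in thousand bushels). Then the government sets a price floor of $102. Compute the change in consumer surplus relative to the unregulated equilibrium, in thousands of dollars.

Rearranging demand gives qd = 186 - p; rearranging supply gives qs = 8p - 39. Equilibrium: 186 - p = 8p - 39, so 225 = 9p and p* = 25, q* = 161.
Because the floor (102) lies above the market-clearing price, it is binding.
At p = 102: qd = 186 - 102 = 84 and qs = 8·102 - 39 = 777.
Consumer surplus without the control is ½ · (186 - 25) · 161 = 12960.5.
With the floor, consumers buy 84 units at 102, so CS = ½ · (186 - 102) · 84 = 3528.
Change in consumer surplus = 3528 - 12960.5 = -9432.5.

-9432.5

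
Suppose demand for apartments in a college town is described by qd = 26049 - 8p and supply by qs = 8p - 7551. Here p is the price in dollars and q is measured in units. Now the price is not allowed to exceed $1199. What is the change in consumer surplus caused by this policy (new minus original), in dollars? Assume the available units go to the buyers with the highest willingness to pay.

-1408263

Equilibrium: 26049 - 8p = 8p - 7551, so 33600 = 16p and p* = 2100, q* = 9249.
Since 1199 < 2100, the ceiling is binding.
At p = 1199: qd = 26049 - 8·1199 = 16457 and qs = 8·1199 - 7551 = 2041.
Consumer surplus without the control is ½ · (3256.125 - 2100) · 9249 = 5346500.0625.
With the ceiling, 2041 units are sold at 1199 (assume they go to the highest-value buyers). The demand price at q = 2041 is 3001, so CS = ½ · [(3256.125 - 1199) + (3001 - 1199)] · 2041 = 3938237.0625.
Change in consumer surplus = 3938237.0625 - 5346500.0625 = -1408263.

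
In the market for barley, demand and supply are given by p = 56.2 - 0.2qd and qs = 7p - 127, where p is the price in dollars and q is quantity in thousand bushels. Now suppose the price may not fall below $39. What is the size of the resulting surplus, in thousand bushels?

60

Rearranging demand gives qd = 281 - 5p. In a free market, 281 - 5p = 7p - 127 gives the equilibrium p* = 34, q* = 111.
Since 39 > 34, the floor is binding.
At p = 39: qd = 281 - 5·39 = 86 and qs = 7·39 - 127 = 146.
Surplus = qs - qd = 146 - 86 = 60.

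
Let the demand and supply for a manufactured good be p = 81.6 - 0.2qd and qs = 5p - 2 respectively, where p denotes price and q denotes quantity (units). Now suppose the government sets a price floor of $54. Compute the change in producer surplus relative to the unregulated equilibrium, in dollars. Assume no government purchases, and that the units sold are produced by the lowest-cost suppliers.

1371.5

Rearranging demand gives qd = 408 - 5p. Equilibrium: 408 - 5p = 5p - 2, so 410 = 10p and p* = 41, q* = 203.
Because the floor (54) lies above the market-clearing price, it is binding.
At p = 54: qd = 408 - 5·54 = 138 and qs = 5·54 - 2 = 268.
Producer surplus without the control is ½ · (41 - 0.4) · 203 = 4120.9.
With the floor, 138 units are sold at 54. The supply price at q = 138 is 28, so PS = ½ · [(54 - 0.4) + (54 - 28)] · 138 = 5492.4.
Change in producer surplus = 5492.4 - 4120.9 = 1371.5.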